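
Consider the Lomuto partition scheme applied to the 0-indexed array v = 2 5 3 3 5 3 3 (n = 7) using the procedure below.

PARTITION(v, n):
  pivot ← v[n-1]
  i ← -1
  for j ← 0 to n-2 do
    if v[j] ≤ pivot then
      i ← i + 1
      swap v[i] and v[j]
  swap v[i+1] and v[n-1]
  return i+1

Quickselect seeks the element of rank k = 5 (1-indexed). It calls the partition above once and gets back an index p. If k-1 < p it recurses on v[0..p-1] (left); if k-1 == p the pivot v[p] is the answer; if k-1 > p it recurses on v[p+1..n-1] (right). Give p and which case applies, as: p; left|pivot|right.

4; pivot

pivot = v[6] = 3; i = -1
j=0: v[0]=2 ≤ 3 → i=0, swap v[0],v[0] (no change) → 2 5 3 3 5 3 3
j=1: v[1]=5 > 3 → no swap
j=2: v[2]=3 ≤ 3 → i=1, swap v[1],v[2] → 2 3 5 3 5 3 3
j=3: v[3]=3 ≤ 3 → i=2, swap v[2],v[3] → 2 3 3 5 5 3 3
j=4: v[4]=5 > 3 → no swap
j=5: v[5]=3 ≤ 3 → i=3, swap v[3],v[5] → 2 3 3 3 5 5 3
final swap v[4],v[6] → 2 3 3 3 3 5 5; return 4
p = 4; k-1 = 4 == 4 ⇒ pivot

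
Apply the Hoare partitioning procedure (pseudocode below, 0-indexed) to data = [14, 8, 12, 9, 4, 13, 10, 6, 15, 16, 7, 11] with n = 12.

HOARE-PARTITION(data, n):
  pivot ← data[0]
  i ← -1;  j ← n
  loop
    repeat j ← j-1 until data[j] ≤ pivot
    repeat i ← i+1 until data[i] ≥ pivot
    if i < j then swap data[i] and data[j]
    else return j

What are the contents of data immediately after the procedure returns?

pivot=14
j stops at 11 (11), i stops at 0 (14); swap ⇒ [11, 8, 12, 9, 4, 13, 10, 6, 15, 16, 7, 14]
j stops at 10 (7), i stops at 8 (15); swap ⇒ [11, 8, 12, 9, 4, 13, 10, 6, 7, 16, 15, 14]
j stops at 8, i stops at 9; i≥j ⇒ return 8. data=[11, 8, 12, 9, 4, 13, 10, 6, 7, 16, 15, 14]

[11, 8, 12, 9, 4, 13, 10, 6, 7, 16, 15, 14]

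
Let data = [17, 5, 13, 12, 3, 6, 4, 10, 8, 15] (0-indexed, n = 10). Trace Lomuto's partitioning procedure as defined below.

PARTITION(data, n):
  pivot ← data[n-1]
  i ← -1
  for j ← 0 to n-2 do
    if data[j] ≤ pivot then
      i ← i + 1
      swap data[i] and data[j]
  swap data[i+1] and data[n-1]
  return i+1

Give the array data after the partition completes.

[5, 13, 12, 3, 6, 4, 10, 8, 15, 17]

pivot=15, i=-1
j=0: 17>15, skip
j=1: 5≤15, i=0, swap(0,1) ⇒ [5, 17, 13, 12, 3, 6, 4, 10, 8, 15]
j=2: 13≤15, i=1, swap(1,2) ⇒ [5, 13, 17, 12, 3, 6, 4, 10, 8, 15]
j=3: 12≤15, i=2, swap(2,3) ⇒ [5, 13, 12, 17, 3, 6, 4, 10, 8, 15]
j=4: 3≤15, i=3, swap(3,4) ⇒ [5, 13, 12, 3, 17, 6, 4, 10, 8, 15]
j=5: 6≤15, i=4, swap(4,5) ⇒ [5, 13, 12, 3, 6, 17, 4, 10, 8, 15]
j=6: 4≤15, i=5, swap(5,6) ⇒ [5, 13, 12, 3, 6, 4, 17, 10, 8, 15]
j=7: 10≤15, i=6, swap(6,7) ⇒ [5, 13, 12, 3, 6, 4, 10, 17, 8, 15]
j=8: 8≤15, i=7, swap(7,8) ⇒ [5, 13, 12, 3, 6, 4, 10, 8, 17, 15]
swap(8,9) ⇒ [5, 13, 12, 3, 6, 4, 10, 8, 15, 17]; return 8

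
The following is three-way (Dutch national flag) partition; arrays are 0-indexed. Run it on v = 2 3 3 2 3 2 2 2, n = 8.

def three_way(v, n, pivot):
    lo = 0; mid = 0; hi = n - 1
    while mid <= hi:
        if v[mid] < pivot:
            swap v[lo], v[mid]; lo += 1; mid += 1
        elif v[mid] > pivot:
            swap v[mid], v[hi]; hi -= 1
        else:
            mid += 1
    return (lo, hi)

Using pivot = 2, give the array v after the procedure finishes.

pivot = 2; lo=0, mid=0, hi=7
v[mid]=2=2: mid=1
v[mid]=3>2: swap v[1],v[7]; hi=6 → 2 2 3 2 3 2 2 3
v[mid]=2=2: mid=2
v[mid]=3>2: swap v[2],v[6]; hi=5 → 2 2 2 2 3 2 3 3
v[mid]=2=2: mid=3
v[mid]=2=2: mid=4
v[mid]=3>2: swap v[4],v[5]; hi=4 → 2 2 2 2 2 3 3 3
v[mid]=2=2: mid=5
end: lo=0, hi=4; v = 2 2 2 2 2 3 3 3

2 2 2 2 2 3 3 3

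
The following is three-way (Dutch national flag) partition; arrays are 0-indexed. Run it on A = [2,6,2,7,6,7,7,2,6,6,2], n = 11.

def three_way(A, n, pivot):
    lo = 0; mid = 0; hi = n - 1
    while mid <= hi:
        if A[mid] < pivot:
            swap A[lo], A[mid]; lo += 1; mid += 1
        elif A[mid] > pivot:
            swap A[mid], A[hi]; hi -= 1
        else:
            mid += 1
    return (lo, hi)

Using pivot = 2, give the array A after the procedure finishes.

[2,2,2,2,7,7,6,6,6,7,6]

lo=0 mid=0 hi=10
2=2: mid=1
6>2: swap(1,10), hi=9 ⇒ [2,2,2,7,6,7,7,2,6,6,6]
2=2: mid=2
2=2: mid=3
7>2: swap(3,9), hi=8 ⇒ [2,2,2,6,6,7,7,2,6,7,6]
6>2: swap(3,8), hi=7 ⇒ [2,2,2,6,6,7,7,2,6,7,6]
6>2: swap(3,7), hi=6 ⇒ [2,2,2,2,6,7,7,6,6,7,6]
2=2: mid=4
6>2: swap(4,6), hi=5 ⇒ [2,2,2,2,7,7,6,6,6,7,6]
7>2: swap(4,5), hi=4 ⇒ [2,2,2,2,7,7,6,6,6,7,6]
7>2: swap(4,4), hi=3 ⇒ [2,2,2,2,7,7,6,6,6,7,6]
done. lo=0 hi=3; A=[2,2,2,2,7,7,6,6,6,7,6]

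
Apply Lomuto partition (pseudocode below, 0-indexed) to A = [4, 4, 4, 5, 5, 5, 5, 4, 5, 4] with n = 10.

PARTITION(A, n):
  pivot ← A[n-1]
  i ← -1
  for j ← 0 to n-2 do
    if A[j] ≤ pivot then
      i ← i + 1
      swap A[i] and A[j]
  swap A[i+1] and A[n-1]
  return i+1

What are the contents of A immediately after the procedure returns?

[4, 4, 4, 4, 4, 5, 5, 5, 5, 5]

pivot = A[9] = 4; i = -1
j=0: A[0]=4 ≤ 4 → i=0, swap A[0],A[0] (no change) → [4, 4, 4, 5, 5, 5, 5, 4, 5, 4]
j=1: A[1]=4 ≤ 4 → i=1, swap A[1],A[1] (no change) → [4, 4, 4, 5, 5, 5, 5, 4, 5, 4]
j=2: A[2]=4 ≤ 4 → i=2, swap A[2],A[2] (no change) → [4, 4, 4, 5, 5, 5, 5, 4, 5, 4]
j=3: A[3]=5 > 4 → no swap
j=4: A[4]=5 > 4 → no swap
j=5: A[5]=5 > 4 → no swap
j=6: A[6]=5 > 4 → no swap
j=7: A[7]=4 ≤ 4 → i=3, swap A[3],A[7] → [4, 4, 4, 4, 5, 5, 5, 5, 5, 4]
j=8: A[8]=5 > 4 → no swap
final swap A[4],A[9] → [4, 4, 4, 4, 4, 5, 5, 5, 5, 5]; return 4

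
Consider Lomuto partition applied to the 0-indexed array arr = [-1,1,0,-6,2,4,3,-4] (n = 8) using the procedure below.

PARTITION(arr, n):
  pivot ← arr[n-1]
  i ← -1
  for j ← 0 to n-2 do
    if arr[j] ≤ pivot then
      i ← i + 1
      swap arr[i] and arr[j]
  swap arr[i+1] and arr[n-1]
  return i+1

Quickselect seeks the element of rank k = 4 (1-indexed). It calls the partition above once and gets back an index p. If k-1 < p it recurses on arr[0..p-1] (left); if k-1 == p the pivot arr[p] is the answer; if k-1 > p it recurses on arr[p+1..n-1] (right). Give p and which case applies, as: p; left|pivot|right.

1; right

pivot=-4, i=-1
j=0: -1>-4, skip
j=1: 1>-4, skip
j=2: 0>-4, skip
j=3: -6≤-4, i=0, swap(0,3) ⇒ [-6,1,0,-1,2,4,3,-4]
j=4: 2>-4, skip
j=5: 4>-4, skip
j=6: 3>-4, skip
swap(1,7) ⇒ [-6,-4,0,-1,2,4,3,1]; return 1
p = 1; k-1 = 3 > 1 ⇒ right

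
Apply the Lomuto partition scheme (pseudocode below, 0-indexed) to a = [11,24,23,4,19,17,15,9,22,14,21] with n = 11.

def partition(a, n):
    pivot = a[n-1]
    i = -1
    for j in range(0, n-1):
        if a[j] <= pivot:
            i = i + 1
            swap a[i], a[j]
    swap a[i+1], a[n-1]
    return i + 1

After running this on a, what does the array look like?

pivot = a[10] = 21; i = -1
j=0: a[0]=11 ≤ 21 → i=0, swap a[0],a[0] (no change) → [11,24,23,4,19,17,15,9,22,14,21]
j=1: a[1]=24 > 21 → no swap
j=2: a[2]=23 > 21 → no swap
j=3: a[3]=4 ≤ 21 → i=1, swap a[1],a[3] → [11,4,23,24,19,17,15,9,22,14,21]
j=4: a[4]=19 ≤ 21 → i=2, swap a[2],a[4] → [11,4,19,24,23,17,15,9,22,14,21]
j=5: a[5]=17 ≤ 21 → i=3, swap a[3],a[5] → [11,4,19,17,23,24,15,9,22,14,21]
j=6: a[6]=15 ≤ 21 → i=4, swap a[4],a[6] → [11,4,19,17,15,24,23,9,22,14,21]
j=7: a[7]=9 ≤ 21 → i=5, swap a[5],a[7] → [11,4,19,17,15,9,23,24,22,14,21]
j=8: a[8]=22 > 21 → no swap
j=9: a[9]=14 ≤ 21 → i=6, swap a[6],a[9] → [11,4,19,17,15,9,14,24,22,23,21]
final swap a[7],a[10] → [11,4,19,17,15,9,14,21,22,23,24]; return 7

[11,4,19,17,15,9,14,21,22,23,24]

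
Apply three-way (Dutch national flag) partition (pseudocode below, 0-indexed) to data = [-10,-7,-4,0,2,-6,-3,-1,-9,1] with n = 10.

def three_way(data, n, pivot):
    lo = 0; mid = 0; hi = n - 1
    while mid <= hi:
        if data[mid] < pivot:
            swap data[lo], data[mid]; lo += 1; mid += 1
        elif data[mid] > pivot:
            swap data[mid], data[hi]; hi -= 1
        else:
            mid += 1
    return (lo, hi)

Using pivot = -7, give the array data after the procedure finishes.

pivot = -7; lo=0, mid=0, hi=9
data[mid]=-10<-7: swap data[0],data[0]; lo=1,mid=1 → [-10,-7,-4,0,2,-6,-3,-1,-9,1]
data[mid]=-7=-7: mid=2
data[mid]=-4>-7: swap data[2],data[9]; hi=8 → [-10,-7,1,0,2,-6,-3,-1,-9,-4]
data[mid]=1>-7: swap data[2],data[8]; hi=7 → [-10,-7,-9,0,2,-6,-3,-1,1,-4]
data[mid]=-9<-7: swap data[1],data[2]; lo=2,mid=3 → [-10,-9,-7,0,2,-6,-3,-1,1,-4]
data[mid]=0>-7: swap data[3],data[7]; hi=6 → [-10,-9,-7,-1,2,-6,-3,0,1,-4]
data[mid]=-1>-7: swap data[3],data[6]; hi=5 → [-10,-9,-7,-3,2,-6,-1,0,1,-4]
data[mid]=-3>-7: swap data[3],data[5]; hi=4 → [-10,-9,-7,-6,2,-3,-1,0,1,-4]
data[mid]=-6>-7: swap data[3],data[4]; hi=3 → [-10,-9,-7,2,-6,-3,-1,0,1,-4]
data[mid]=2>-7: swap data[3],data[3]; hi=2 → [-10,-9,-7,2,-6,-3,-1,0,1,-4]
end: lo=2, hi=2; data = [-10,-9,-7,2,-6,-3,-1,0,1,-4]

[-10,-9,-7,2,-6,-3,-1,0,1,-4]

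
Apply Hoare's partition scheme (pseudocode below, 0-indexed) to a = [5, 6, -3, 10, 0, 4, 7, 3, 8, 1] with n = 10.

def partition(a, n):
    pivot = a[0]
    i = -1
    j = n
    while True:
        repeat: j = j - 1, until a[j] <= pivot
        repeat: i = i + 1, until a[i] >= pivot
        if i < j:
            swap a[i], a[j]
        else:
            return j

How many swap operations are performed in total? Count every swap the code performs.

pivot = a[0] = 5; i = -1, j = 10
j→9 (a[9]=1≤5), i→0 (a[0]=5≥5); i<j, swap → [1, 6, -3, 10, 0, 4, 7, 3, 8, 5]
j→7 (a[7]=3≤5), i→1 (a[1]=6≥5); i<j, swap → [1, 3, -3, 10, 0, 4, 7, 6, 8, 5]
j→5 (a[5]=4≤5), i→3 (a[3]=10≥5); i<j, swap → [1, 3, -3, 4, 0, 10, 7, 6, 8, 5]
j→4, i→5; i≥j, return j=4. a = [1, 3, -3, 4, 0, 10, 7, 6, 8, 5]

3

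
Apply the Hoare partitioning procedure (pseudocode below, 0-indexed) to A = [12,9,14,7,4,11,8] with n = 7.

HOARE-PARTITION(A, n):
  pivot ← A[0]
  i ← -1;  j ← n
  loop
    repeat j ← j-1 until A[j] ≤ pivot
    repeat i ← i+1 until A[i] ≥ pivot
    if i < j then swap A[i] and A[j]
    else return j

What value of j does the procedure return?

pivot = A[0] = 12; i = -1, j = 7
j→6 (A[6]=8≤12), i→0 (A[0]=12≥12); i<j, swap → [8,9,14,7,4,11,12]
j→5 (A[5]=11≤12), i→2 (A[2]=14≥12); i<j, swap → [8,9,11,7,4,14,12]
j→4, i→5; i≥j, return j=4. A = [8,9,11,7,4,14,12]

4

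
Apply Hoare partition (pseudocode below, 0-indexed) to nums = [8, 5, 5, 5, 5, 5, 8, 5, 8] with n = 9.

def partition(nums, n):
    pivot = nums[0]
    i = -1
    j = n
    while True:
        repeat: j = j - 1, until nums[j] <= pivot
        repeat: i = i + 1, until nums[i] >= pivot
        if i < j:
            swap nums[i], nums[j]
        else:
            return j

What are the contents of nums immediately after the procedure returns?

[8, 5, 5, 5, 5, 5, 5, 8, 8]

pivot=8
j stops at 8 (8), i stops at 0 (8); swap ⇒ [8, 5, 5, 5, 5, 5, 8, 5, 8]
j stops at 7 (5), i stops at 6 (8); swap ⇒ [8, 5, 5, 5, 5, 5, 5, 8, 8]
j stops at 6, i stops at 7; i≥j ⇒ return 6. nums=[8, 5, 5, 5, 5, 5, 5, 8, 8]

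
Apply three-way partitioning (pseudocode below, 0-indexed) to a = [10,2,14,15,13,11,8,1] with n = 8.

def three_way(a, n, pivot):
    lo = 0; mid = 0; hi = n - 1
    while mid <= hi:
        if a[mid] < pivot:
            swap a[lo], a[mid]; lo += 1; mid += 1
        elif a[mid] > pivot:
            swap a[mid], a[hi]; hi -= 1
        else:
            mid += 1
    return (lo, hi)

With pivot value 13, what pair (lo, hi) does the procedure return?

(5, 5)

lo=0 mid=0 hi=7
10<13: swap(0,0), lo=1 mid=1 ⇒ [10,2,14,15,13,11,8,1]
2<13: swap(1,1), lo=2 mid=2 ⇒ [10,2,14,15,13,11,8,1]
14>13: swap(2,7), hi=6 ⇒ [10,2,1,15,13,11,8,14]
1<13: swap(2,2), lo=3 mid=3 ⇒ [10,2,1,15,13,11,8,14]
15>13: swap(3,6), hi=5 ⇒ [10,2,1,8,13,11,15,14]
8<13: swap(3,3), lo=4 mid=4 ⇒ [10,2,1,8,13,11,15,14]
13=13: mid=5
11<13: swap(4,5), lo=5 mid=6 ⇒ [10,2,1,8,11,13,15,14]
done. lo=5 hi=5; a=[10,2,1,8,11,13,15,14]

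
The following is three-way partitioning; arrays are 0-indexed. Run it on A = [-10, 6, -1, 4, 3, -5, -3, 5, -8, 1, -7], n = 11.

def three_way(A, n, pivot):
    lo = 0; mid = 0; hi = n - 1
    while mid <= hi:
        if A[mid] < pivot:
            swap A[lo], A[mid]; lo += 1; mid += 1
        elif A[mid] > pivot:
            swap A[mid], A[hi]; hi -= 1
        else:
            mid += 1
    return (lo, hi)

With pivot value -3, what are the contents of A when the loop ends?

[-10, -7, -8, -5, -3, 3, 5, 4, 1, -1, 6]

pivot = -3; lo=0, mid=0, hi=10
A[mid]=-10<-3: swap A[0],A[0]; lo=1,mid=1 → [-10, 6, -1, 4, 3, -5, -3, 5, -8, 1, -7]
A[mid]=6>-3: swap A[1],A[10]; hi=9 → [-10, -7, -1, 4, 3, -5, -3, 5, -8, 1, 6]
A[mid]=-7<-3: swap A[1],A[1]; lo=2,mid=2 → [-10, -7, -1, 4, 3, -5, -3, 5, -8, 1, 6]
A[mid]=-1>-3: swap A[2],A[9]; hi=8 → [-10, -7, 1, 4, 3, -5, -3, 5, -8, -1, 6]
A[mid]=1>-3: swap A[2],A[8]; hi=7 → [-10, -7, -8, 4, 3, -5, -3, 5, 1, -1, 6]
A[mid]=-8<-3: swap A[2],A[2]; lo=3,mid=3 → [-10, -7, -8, 4, 3, -5, -3, 5, 1, -1, 6]
A[mid]=4>-3: swap A[3],A[7]; hi=6 → [-10, -7, -8, 5, 3, -5, -3, 4, 1, -1, 6]
A[mid]=5>-3: swap A[3],A[6]; hi=5 → [-10, -7, -8, -3, 3, -5, 5, 4, 1, -1, 6]
A[mid]=-3=-3: mid=4
A[mid]=3>-3: swap A[4],A[5]; hi=4 → [-10, -7, -8, -3, -5, 3, 5, 4, 1, -1, 6]
A[mid]=-5<-3: swap A[3],A[4]; lo=4,mid=5 → [-10, -7, -8, -5, -3, 3, 5, 4, 1, -1, 6]
end: lo=4, hi=4; A = [-10, -7, -8, -5, -3, 3, 5, 4, 1, -1, 6]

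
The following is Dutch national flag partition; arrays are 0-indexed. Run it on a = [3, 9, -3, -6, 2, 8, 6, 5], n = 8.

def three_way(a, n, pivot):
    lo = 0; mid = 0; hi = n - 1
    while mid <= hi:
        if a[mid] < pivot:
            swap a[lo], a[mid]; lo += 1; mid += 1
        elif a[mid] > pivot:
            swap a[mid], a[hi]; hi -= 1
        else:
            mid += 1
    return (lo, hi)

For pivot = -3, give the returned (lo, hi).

(1, 1)

lo=0 mid=0 hi=7
3>-3: swap(0,7), hi=6 ⇒ [5, 9, -3, -6, 2, 8, 6, 3]
5>-3: swap(0,6), hi=5 ⇒ [6, 9, -3, -6, 2, 8, 5, 3]
6>-3: swap(0,5), hi=4 ⇒ [8, 9, -3, -6, 2, 6, 5, 3]
8>-3: swap(0,4), hi=3 ⇒ [2, 9, -3, -6, 8, 6, 5, 3]
2>-3: swap(0,3), hi=2 ⇒ [-6, 9, -3, 2, 8, 6, 5, 3]
-6<-3: swap(0,0), lo=1 mid=1 ⇒ [-6, 9, -3, 2, 8, 6, 5, 3]
9>-3: swap(1,2), hi=1 ⇒ [-6, -3, 9, 2, 8, 6, 5, 3]
-3=-3: mid=2
done. lo=1 hi=1; a=[-6, -3, 9, 2, 8, 6, 5, 3]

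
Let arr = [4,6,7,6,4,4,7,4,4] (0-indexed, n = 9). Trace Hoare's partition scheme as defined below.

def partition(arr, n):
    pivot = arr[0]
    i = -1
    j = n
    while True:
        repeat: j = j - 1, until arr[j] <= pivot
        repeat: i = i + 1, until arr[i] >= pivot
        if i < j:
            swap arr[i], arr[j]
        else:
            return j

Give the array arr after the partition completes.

[4,4,4,4,6,7,7,6,4]

pivot = arr[0] = 4; i = -1, j = 9
j→8 (arr[8]=4≤4), i→0 (arr[0]=4≥4); i<j, swap → [4,6,7,6,4,4,7,4,4]
j→7 (arr[7]=4≤4), i→1 (arr[1]=6≥4); i<j, swap → [4,4,7,6,4,4,7,6,4]
j→5 (arr[5]=4≤4), i→2 (arr[2]=7≥4); i<j, swap → [4,4,4,6,4,7,7,6,4]
j→4 (arr[4]=4≤4), i→3 (arr[3]=6≥4); i<j, swap → [4,4,4,4,6,7,7,6,4]
j→3, i→4; i≥j, return j=3. arr = [4,4,4,4,6,7,7,6,4]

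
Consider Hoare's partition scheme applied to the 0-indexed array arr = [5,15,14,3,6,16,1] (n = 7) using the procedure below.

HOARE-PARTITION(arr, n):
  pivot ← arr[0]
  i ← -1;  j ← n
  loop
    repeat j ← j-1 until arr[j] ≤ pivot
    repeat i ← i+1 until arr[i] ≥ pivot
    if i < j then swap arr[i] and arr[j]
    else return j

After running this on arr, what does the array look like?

[1,3,14,15,6,16,5]

pivot=5
j stops at 6 (1), i stops at 0 (5); swap ⇒ [1,15,14,3,6,16,5]
j stops at 3 (3), i stops at 1 (15); swap ⇒ [1,3,14,15,6,16,5]
j stops at 1, i stops at 2; i≥j ⇒ return 1. arr=[1,3,14,15,6,16,5]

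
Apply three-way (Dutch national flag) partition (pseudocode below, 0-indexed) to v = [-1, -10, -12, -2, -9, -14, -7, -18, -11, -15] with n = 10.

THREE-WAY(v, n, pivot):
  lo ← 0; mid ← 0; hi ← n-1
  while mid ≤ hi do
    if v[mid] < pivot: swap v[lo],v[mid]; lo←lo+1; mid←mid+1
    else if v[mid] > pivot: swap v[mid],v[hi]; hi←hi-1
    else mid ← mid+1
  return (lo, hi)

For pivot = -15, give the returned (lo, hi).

(1, 1)

lo=0 mid=0 hi=9
-1>-15: swap(0,9), hi=8 ⇒ [-15, -10, -12, -2, -9, -14, -7, -18, -11, -1]
-15=-15: mid=1
-10>-15: swap(1,8), hi=7 ⇒ [-15, -11, -12, -2, -9, -14, -7, -18, -10, -1]
-11>-15: swap(1,7), hi=6 ⇒ [-15, -18, -12, -2, -9, -14, -7, -11, -10, -1]
-18<-15: swap(0,1), lo=1 mid=2 ⇒ [-18, -15, -12, -2, -9, -14, -7, -11, -10, -1]
-12>-15: swap(2,6), hi=5 ⇒ [-18, -15, -7, -2, -9, -14, -12, -11, -10, -1]
-7>-15: swap(2,5), hi=4 ⇒ [-18, -15, -14, -2, -9, -7, -12, -11, -10, -1]
-14>-15: swap(2,4), hi=3 ⇒ [-18, -15, -9, -2, -14, -7, -12, -11, -10, -1]
-9>-15: swap(2,3), hi=2 ⇒ [-18, -15, -2, -9, -14, -7, -12, -11, -10, -1]
-2>-15: swap(2,2), hi=1 ⇒ [-18, -15, -2, -9, -14, -7, -12, -11, -10, -1]
done. lo=1 hi=1; v=[-18, -15, -2, -9, -14, -7, -12, -11, -10, -1]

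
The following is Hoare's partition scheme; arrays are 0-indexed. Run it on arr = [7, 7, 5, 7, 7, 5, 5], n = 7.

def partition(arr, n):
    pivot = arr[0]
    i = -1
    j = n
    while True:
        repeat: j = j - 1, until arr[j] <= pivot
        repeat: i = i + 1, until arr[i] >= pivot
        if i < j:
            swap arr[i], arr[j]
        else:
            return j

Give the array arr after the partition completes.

[5, 5, 5, 7, 7, 7, 7]

pivot = arr[0] = 7; i = -1, j = 7
j→6 (arr[6]=5≤7), i→0 (arr[0]=7≥7); i<j, swap → [5, 7, 5, 7, 7, 5, 7]
j→5 (arr[5]=5≤7), i→1 (arr[1]=7≥7); i<j, swap → [5, 5, 5, 7, 7, 7, 7]
j→4 (arr[4]=7≤7), i→3 (arr[3]=7≥7); i<j, swap → [5, 5, 5, 7, 7, 7, 7]
j→3, i→4; i≥j, return j=3. arr = [5, 5, 5, 7, 7, 7, 7]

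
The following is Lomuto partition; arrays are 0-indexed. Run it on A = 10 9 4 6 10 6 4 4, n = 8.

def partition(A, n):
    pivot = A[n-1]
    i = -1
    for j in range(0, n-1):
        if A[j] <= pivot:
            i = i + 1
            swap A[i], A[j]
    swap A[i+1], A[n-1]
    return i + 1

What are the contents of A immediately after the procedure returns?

4 4 4 6 10 6 9 10

pivot = A[7] = 4; i = -1
j=0: A[0]=10 > 4 → no swap
j=1: A[1]=9 > 4 → no swap
j=2: A[2]=4 ≤ 4 → i=0, swap A[0],A[2] → 4 9 10 6 10 6 4 4
j=3: A[3]=6 > 4 → no swap
j=4: A[4]=10 > 4 → no swap
j=5: A[5]=6 > 4 → no swap
j=6: A[6]=4 ≤ 4 → i=1, swap A[1],A[6] → 4 4 10 6 10 6 9 4
final swap A[2],A[7] → 4 4 4 6 10 6 9 10; return 2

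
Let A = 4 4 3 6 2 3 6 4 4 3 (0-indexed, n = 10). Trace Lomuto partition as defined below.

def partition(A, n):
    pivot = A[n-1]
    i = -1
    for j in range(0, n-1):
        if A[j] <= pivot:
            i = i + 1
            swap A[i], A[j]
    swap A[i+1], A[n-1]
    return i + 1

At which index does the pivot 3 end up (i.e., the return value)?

3

pivot=3, i=-1
j=0: 4>3, skip
j=1: 4>3, skip
j=2: 3≤3, i=0, swap(0,2) ⇒ 3 4 4 6 2 3 6 4 4 3
j=3: 6>3, skip
j=4: 2≤3, i=1, swap(1,4) ⇒ 3 2 4 6 4 3 6 4 4 3
j=5: 3≤3, i=2, swap(2,5) ⇒ 3 2 3 6 4 4 6 4 4 3
j=6: 6>3, skip
j=7: 4>3, skip
j=8: 4>3, skip
swap(3,9) ⇒ 3 2 3 3 4 4 6 4 4 6; return 3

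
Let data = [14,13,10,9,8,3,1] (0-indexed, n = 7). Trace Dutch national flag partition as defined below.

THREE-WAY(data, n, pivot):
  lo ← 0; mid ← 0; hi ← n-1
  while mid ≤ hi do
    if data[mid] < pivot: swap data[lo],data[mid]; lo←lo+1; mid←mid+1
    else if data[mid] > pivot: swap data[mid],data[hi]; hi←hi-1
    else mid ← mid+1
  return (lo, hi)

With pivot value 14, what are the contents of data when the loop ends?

[13,10,9,8,3,1,14]

lo=0 mid=0 hi=6
14=14: mid=1
13<14: swap(0,1), lo=1 mid=2 ⇒ [13,14,10,9,8,3,1]
10<14: swap(1,2), lo=2 mid=3 ⇒ [13,10,14,9,8,3,1]
9<14: swap(2,3), lo=3 mid=4 ⇒ [13,10,9,14,8,3,1]
8<14: swap(3,4), lo=4 mid=5 ⇒ [13,10,9,8,14,3,1]
3<14: swap(4,5), lo=5 mid=6 ⇒ [13,10,9,8,3,14,1]
1<14: swap(5,6), lo=6 mid=7 ⇒ [13,10,9,8,3,1,14]
done. lo=6 hi=6; data=[13,10,9,8,3,1,14]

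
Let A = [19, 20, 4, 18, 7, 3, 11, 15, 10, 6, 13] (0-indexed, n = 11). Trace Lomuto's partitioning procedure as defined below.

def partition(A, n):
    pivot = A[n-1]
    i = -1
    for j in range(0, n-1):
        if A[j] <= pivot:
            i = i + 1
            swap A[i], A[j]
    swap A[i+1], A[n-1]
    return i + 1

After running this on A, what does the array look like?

pivot = A[10] = 13; i = -1
j=0: A[0]=19 > 13 → no swap
j=1: A[1]=20 > 13 → no swap
j=2: A[2]=4 ≤ 13 → i=0, swap A[0],A[2] → [4, 20, 19, 18, 7, 3, 11, 15, 10, 6, 13]
j=3: A[3]=18 > 13 → no swap
j=4: A[4]=7 ≤ 13 → i=1, swap A[1],A[4] → [4, 7, 19, 18, 20, 3, 11, 15, 10, 6, 13]
j=5: A[5]=3 ≤ 13 → i=2, swap A[2],A[5] → [4, 7, 3, 18, 20, 19, 11, 15, 10, 6, 13]
j=6: A[6]=11 ≤ 13 → i=3, swap A[3],A[6] → [4, 7, 3, 11, 20, 19, 18, 15, 10, 6, 13]
j=7: A[7]=15 > 13 → no swap
j=8: A[8]=10 ≤ 13 → i=4, swap A[4],A[8] → [4, 7, 3, 11, 10, 19, 18, 15, 20, 6, 13]
j=9: A[9]=6 ≤ 13 → i=5, swap A[5],A[9] → [4, 7, 3, 11, 10, 6, 18, 15, 20, 19, 13]
final swap A[6],A[10] → [4, 7, 3, 11, 10, 6, 13, 15, 20, 19, 18]; return 6

[4, 7, 3, 11, 10, 6, 13, 15, 20, 19, 18]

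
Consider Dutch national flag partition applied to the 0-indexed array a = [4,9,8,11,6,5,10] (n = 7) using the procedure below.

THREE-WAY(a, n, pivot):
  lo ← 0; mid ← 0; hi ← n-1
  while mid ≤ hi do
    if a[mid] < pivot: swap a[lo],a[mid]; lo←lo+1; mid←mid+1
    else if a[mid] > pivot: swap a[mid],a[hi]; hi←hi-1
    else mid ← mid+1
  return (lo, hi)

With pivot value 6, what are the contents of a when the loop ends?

[4,5,6,11,8,10,9]

pivot = 6; lo=0, mid=0, hi=6
a[mid]=4<6: swap a[0],a[0]; lo=1,mid=1 → [4,9,8,11,6,5,10]
a[mid]=9>6: swap a[1],a[6]; hi=5 → [4,10,8,11,6,5,9]
a[mid]=10>6: swap a[1],a[5]; hi=4 → [4,5,8,11,6,10,9]
a[mid]=5<6: swap a[1],a[1]; lo=2,mid=2 → [4,5,8,11,6,10,9]
a[mid]=8>6: swap a[2],a[4]; hi=3 → [4,5,6,11,8,10,9]
a[mid]=6=6: mid=3
a[mid]=11>6: swap a[3],a[3]; hi=2 → [4,5,6,11,8,10,9]
end: lo=2, hi=2; a = [4,5,6,11,8,10,9]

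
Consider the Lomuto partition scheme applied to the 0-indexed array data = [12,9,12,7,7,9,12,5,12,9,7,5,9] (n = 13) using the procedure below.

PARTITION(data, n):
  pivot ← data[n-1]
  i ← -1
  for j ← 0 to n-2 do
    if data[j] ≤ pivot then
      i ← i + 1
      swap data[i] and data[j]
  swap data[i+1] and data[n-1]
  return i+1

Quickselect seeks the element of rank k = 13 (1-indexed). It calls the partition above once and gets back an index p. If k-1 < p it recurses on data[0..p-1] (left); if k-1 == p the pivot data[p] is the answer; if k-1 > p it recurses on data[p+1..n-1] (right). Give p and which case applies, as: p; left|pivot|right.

8; right

pivot=9, i=-1
j=0: 12>9, skip
j=1: 9≤9, i=0, swap(0,1) ⇒ [9,12,12,7,7,9,12,5,12,9,7,5,9]
j=2: 12>9, skip
j=3: 7≤9, i=1, swap(1,3) ⇒ [9,7,12,12,7,9,12,5,12,9,7,5,9]
j=4: 7≤9, i=2, swap(2,4) ⇒ [9,7,7,12,12,9,12,5,12,9,7,5,9]
j=5: 9≤9, i=3, swap(3,5) ⇒ [9,7,7,9,12,12,12,5,12,9,7,5,9]
j=6: 12>9, skip
j=7: 5≤9, i=4, swap(4,7) ⇒ [9,7,7,9,5,12,12,12,12,9,7,5,9]
j=8: 12>9, skip
j=9: 9≤9, i=5, swap(5,9) ⇒ [9,7,7,9,5,9,12,12,12,12,7,5,9]
j=10: 7≤9, i=6, swap(6,10) ⇒ [9,7,7,9,5,9,7,12,12,12,12,5,9]
j=11: 5≤9, i=7, swap(7,11) ⇒ [9,7,7,9,5,9,7,5,12,12,12,12,9]
swap(8,12) ⇒ [9,7,7,9,5,9,7,5,9,12,12,12,12]; return 8
p = 8; k-1 = 12 > 8 ⇒ right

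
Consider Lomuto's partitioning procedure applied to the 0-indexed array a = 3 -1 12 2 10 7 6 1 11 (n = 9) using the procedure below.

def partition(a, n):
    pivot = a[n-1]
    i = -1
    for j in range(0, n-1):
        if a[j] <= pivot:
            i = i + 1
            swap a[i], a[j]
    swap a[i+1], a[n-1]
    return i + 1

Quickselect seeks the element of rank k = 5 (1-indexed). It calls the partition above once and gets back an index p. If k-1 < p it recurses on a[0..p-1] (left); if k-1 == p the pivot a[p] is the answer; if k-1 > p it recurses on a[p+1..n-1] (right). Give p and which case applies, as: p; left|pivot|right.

pivot=11, i=-1
j=0: 3≤11, i=0, swap(0,0) ⇒ 3 -1 12 2 10 7 6 1 11
j=1: -1≤11, i=1, swap(1,1) ⇒ 3 -1 12 2 10 7 6 1 11
j=2: 12>11, skip
j=3: 2≤11, i=2, swap(2,3) ⇒ 3 -1 2 12 10 7 6 1 11
j=4: 10≤11, i=3, swap(3,4) ⇒ 3 -1 2 10 12 7 6 1 11
j=5: 7≤11, i=4, swap(4,5) ⇒ 3 -1 2 10 7 12 6 1 11
j=6: 6≤11, i=5, swap(5,6) ⇒ 3 -1 2 10 7 6 12 1 11
j=7: 1≤11, i=6, swap(6,7) ⇒ 3 -1 2 10 7 6 1 12 11
swap(7,8) ⇒ 3 -1 2 10 7 6 1 11 12; return 7
p = 7; k-1 = 4 < 7 ⇒ left

7; left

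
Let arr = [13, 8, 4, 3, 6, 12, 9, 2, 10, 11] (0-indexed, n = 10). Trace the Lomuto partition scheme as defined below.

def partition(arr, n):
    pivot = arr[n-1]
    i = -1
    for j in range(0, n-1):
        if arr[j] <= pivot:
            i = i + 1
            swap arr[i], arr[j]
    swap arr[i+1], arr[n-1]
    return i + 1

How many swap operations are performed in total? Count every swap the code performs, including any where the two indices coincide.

pivot = arr[9] = 11; i = -1
j=0: arr[0]=13 > 11 → no swap
j=1: arr[1]=8 ≤ 11 → i=0, swap arr[0],arr[1] → [8, 13, 4, 3, 6, 12, 9, 2, 10, 11]
j=2: arr[2]=4 ≤ 11 → i=1, swap arr[1],arr[2] → [8, 4, 13, 3, 6, 12, 9, 2, 10, 11]
j=3: arr[3]=3 ≤ 11 → i=2, swap arr[2],arr[3] → [8, 4, 3, 13, 6, 12, 9, 2, 10, 11]
j=4: arr[4]=6 ≤ 11 → i=3, swap arr[3],arr[4] → [8, 4, 3, 6, 13, 12, 9, 2, 10, 11]
j=5: arr[5]=12 > 11 → no swap
j=6: arr[6]=9 ≤ 11 → i=4, swap arr[4],arr[6] → [8, 4, 3, 6, 9, 12, 13, 2, 10, 11]
j=7: arr[7]=2 ≤ 11 → i=5, swap arr[5],arr[7] → [8, 4, 3, 6, 9, 2, 13, 12, 10, 11]
j=8: arr[8]=10 ≤ 11 → i=6, swap arr[6],arr[8] → [8, 4, 3, 6, 9, 2, 10, 12, 13, 11]
final swap arr[7],arr[9] → [8, 4, 3, 6, 9, 2, 10, 11, 13, 12]; return 7

8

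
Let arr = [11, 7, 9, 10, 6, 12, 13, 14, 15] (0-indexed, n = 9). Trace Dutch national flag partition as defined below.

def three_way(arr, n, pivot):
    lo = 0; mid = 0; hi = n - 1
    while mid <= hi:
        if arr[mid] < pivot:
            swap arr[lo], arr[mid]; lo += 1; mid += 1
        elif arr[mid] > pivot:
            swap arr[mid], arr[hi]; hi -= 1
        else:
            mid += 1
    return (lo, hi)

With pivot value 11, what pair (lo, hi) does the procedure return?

(4, 4)

lo=0 mid=0 hi=8
11=11: mid=1
7<11: swap(0,1), lo=1 mid=2 ⇒ [7, 11, 9, 10, 6, 12, 13, 14, 15]
9<11: swap(1,2), lo=2 mid=3 ⇒ [7, 9, 11, 10, 6, 12, 13, 14, 15]
10<11: swap(2,3), lo=3 mid=4 ⇒ [7, 9, 10, 11, 6, 12, 13, 14, 15]
6<11: swap(3,4), lo=4 mid=5 ⇒ [7, 9, 10, 6, 11, 12, 13, 14, 15]
12>11: swap(5,8), hi=7 ⇒ [7, 9, 10, 6, 11, 15, 13, 14, 12]
15>11: swap(5,7), hi=6 ⇒ [7, 9, 10, 6, 11, 14, 13, 15, 12]
14>11: swap(5,6), hi=5 ⇒ [7, 9, 10, 6, 11, 13, 14, 15, 12]
13>11: swap(5,5), hi=4 ⇒ [7, 9, 10, 6, 11, 13, 14, 15, 12]
done. lo=4 hi=4; arr=[7, 9, 10, 6, 11, 13, 14, 15, 12]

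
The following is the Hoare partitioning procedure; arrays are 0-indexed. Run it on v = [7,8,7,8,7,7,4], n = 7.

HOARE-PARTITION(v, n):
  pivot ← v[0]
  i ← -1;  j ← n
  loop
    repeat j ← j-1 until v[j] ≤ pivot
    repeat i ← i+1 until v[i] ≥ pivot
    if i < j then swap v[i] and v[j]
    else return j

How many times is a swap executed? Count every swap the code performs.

3

pivot = v[0] = 7; i = -1, j = 7
j→6 (v[6]=4≤7), i→0 (v[0]=7≥7); i<j, swap → [4,8,7,8,7,7,7]
j→5 (v[5]=7≤7), i→1 (v[1]=8≥7); i<j, swap → [4,7,7,8,7,8,7]
j→4 (v[4]=7≤7), i→2 (v[2]=7≥7); i<j, swap → [4,7,7,8,7,8,7]
j→2, i→3; i≥j, return j=2. v = [4,7,7,8,7,8,7]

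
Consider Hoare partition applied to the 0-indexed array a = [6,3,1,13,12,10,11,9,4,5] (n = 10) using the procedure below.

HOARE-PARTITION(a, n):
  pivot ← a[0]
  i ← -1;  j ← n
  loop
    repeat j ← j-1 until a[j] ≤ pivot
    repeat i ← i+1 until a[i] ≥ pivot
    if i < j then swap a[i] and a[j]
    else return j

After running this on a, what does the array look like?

pivot = a[0] = 6; i = -1, j = 10
j→9 (a[9]=5≤6), i→0 (a[0]=6≥6); i<j, swap → [5,3,1,13,12,10,11,9,4,6]
j→8 (a[8]=4≤6), i→3 (a[3]=13≥6); i<j, swap → [5,3,1,4,12,10,11,9,13,6]
j→3, i→4; i≥j, return j=3. a = [5,3,1,4,12,10,11,9,13,6]

[5,3,1,4,12,10,11,9,13,6]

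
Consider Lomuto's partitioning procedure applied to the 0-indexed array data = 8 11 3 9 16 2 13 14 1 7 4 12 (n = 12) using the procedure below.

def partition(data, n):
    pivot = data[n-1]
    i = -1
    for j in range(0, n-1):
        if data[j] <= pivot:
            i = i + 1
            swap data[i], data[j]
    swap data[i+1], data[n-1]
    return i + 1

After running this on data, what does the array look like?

pivot=12, i=-1
j=0: 8≤12, i=0, swap(0,0) ⇒ 8 11 3 9 16 2 13 14 1 7 4 12
j=1: 11≤12, i=1, swap(1,1) ⇒ 8 11 3 9 16 2 13 14 1 7 4 12
j=2: 3≤12, i=2, swap(2,2) ⇒ 8 11 3 9 16 2 13 14 1 7 4 12
j=3: 9≤12, i=3, swap(3,3) ⇒ 8 11 3 9 16 2 13 14 1 7 4 12
j=4: 16>12, skip
j=5: 2≤12, i=4, swap(4,5) ⇒ 8 11 3 9 2 16 13 14 1 7 4 12
j=6: 13>12, skip
j=7: 14>12, skip
j=8: 1≤12, i=5, swap(5,8) ⇒ 8 11 3 9 2 1 13 14 16 7 4 12
j=9: 7≤12, i=6, swap(6,9) ⇒ 8 11 3 9 2 1 7 14 16 13 4 12
j=10: 4≤12, i=7, swap(7,10) ⇒ 8 11 3 9 2 1 7 4 16 13 14 12
swap(8,11) ⇒ 8 11 3 9 2 1 7 4 12 13 14 16; return 8

8 11 3 9 2 1 7 4 12 13 14 16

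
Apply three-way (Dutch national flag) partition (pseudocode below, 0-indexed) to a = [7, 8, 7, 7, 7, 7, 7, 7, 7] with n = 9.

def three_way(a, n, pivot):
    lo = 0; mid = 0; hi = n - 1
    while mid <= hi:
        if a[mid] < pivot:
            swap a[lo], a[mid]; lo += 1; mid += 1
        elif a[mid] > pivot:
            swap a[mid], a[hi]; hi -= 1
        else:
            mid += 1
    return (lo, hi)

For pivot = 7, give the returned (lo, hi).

(0, 7)

pivot = 7; lo=0, mid=0, hi=8
a[mid]=7=7: mid=1
a[mid]=8>7: swap a[1],a[8]; hi=7 → [7, 7, 7, 7, 7, 7, 7, 7, 8]
a[mid]=7=7: mid=2
a[mid]=7=7: mid=3
a[mid]=7=7: mid=4
a[mid]=7=7: mid=5
a[mid]=7=7: mid=6
a[mid]=7=7: mid=7
a[mid]=7=7: mid=8
end: lo=0, hi=7; a = [7, 7, 7, 7, 7, 7, 7, 7, 8]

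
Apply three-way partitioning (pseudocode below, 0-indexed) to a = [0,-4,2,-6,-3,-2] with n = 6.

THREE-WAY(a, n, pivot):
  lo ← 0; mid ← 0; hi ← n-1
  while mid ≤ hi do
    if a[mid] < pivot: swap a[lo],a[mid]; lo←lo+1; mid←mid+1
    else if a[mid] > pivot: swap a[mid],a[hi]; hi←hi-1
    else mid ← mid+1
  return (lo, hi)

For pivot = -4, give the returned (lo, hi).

lo=0 mid=0 hi=5
0>-4: swap(0,5), hi=4 ⇒ [-2,-4,2,-6,-3,0]
-2>-4: swap(0,4), hi=3 ⇒ [-3,-4,2,-6,-2,0]
-3>-4: swap(0,3), hi=2 ⇒ [-6,-4,2,-3,-2,0]
-6<-4: swap(0,0), lo=1 mid=1 ⇒ [-6,-4,2,-3,-2,0]
-4=-4: mid=2
2>-4: swap(2,2), hi=1 ⇒ [-6,-4,2,-3,-2,0]
done. lo=1 hi=1; a=[-6,-4,2,-3,-2,0]

(1, 1)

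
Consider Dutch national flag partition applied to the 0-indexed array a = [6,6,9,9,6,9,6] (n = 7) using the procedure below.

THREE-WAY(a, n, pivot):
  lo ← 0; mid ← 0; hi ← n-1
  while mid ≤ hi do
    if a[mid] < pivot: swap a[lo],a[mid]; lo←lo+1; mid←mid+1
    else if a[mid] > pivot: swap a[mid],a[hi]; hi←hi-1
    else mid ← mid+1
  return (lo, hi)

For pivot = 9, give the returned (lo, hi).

(4, 6)

pivot = 9; lo=0, mid=0, hi=6
a[mid]=6<9: swap a[0],a[0]; lo=1,mid=1 → [6,6,9,9,6,9,6]
a[mid]=6<9: swap a[1],a[1]; lo=2,mid=2 → [6,6,9,9,6,9,6]
a[mid]=9=9: mid=3
a[mid]=9=9: mid=4
a[mid]=6<9: swap a[2],a[4]; lo=3,mid=5 → [6,6,6,9,9,9,6]
a[mid]=9=9: mid=6
a[mid]=6<9: swap a[3],a[6]; lo=4,mid=7 → [6,6,6,6,9,9,9]
end: lo=4, hi=6; a = [6,6,6,6,9,9,9]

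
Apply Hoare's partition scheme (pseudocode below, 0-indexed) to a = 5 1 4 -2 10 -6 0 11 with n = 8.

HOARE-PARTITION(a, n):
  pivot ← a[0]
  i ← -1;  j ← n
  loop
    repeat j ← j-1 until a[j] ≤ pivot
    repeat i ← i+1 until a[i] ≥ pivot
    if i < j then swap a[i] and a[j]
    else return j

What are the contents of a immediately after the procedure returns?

pivot=5
j stops at 6 (0), i stops at 0 (5); swap ⇒ 0 1 4 -2 10 -6 5 11
j stops at 5 (-6), i stops at 4 (10); swap ⇒ 0 1 4 -2 -6 10 5 11
j stops at 4, i stops at 5; i≥j ⇒ return 4. a=0 1 4 -2 -6 10 5 11

0 1 4 -2 -6 10 5 11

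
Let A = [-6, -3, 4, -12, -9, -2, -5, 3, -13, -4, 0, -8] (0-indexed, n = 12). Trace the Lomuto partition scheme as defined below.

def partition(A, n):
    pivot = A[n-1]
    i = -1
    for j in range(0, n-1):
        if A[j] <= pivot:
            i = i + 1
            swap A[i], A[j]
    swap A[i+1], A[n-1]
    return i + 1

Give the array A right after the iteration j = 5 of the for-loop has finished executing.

pivot=-8, i=-1
j=0: -6>-8, skip
j=1: -3>-8, skip
j=2: 4>-8, skip
j=3: -12≤-8, i=0, swap(0,3) ⇒ [-12, -3, 4, -6, -9, -2, -5, 3, -13, -4, 0, -8]
j=4: -9≤-8, i=1, swap(1,4) ⇒ [-12, -9, 4, -6, -3, -2, -5, 3, -13, -4, 0, -8]
j=5: -2>-8, skip
(after j=5) A = [-12, -9, 4, -6, -3, -2, -5, 3, -13, -4, 0, -8]

[-12, -9, 4, -6, -3, -2, -5, 3, -13, -4, 0, -8]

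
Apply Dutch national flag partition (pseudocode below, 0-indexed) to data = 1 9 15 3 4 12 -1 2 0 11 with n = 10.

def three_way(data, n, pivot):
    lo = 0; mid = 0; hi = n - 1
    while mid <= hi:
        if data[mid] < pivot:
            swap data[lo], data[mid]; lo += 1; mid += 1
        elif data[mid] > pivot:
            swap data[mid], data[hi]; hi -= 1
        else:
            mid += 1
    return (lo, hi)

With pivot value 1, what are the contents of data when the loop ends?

0 -1 1 4 12 3 2 15 11 9

lo=0 mid=0 hi=9
1=1: mid=1
9>1: swap(1,9), hi=8 ⇒ 1 11 15 3 4 12 -1 2 0 9
11>1: swap(1,8), hi=7 ⇒ 1 0 15 3 4 12 -1 2 11 9
0<1: swap(0,1), lo=1 mid=2 ⇒ 0 1 15 3 4 12 -1 2 11 9
15>1: swap(2,7), hi=6 ⇒ 0 1 2 3 4 12 -1 15 11 9
2>1: swap(2,6), hi=5 ⇒ 0 1 -1 3 4 12 2 15 11 9
-1<1: swap(1,2), lo=2 mid=3 ⇒ 0 -1 1 3 4 12 2 15 11 9
3>1: swap(3,5), hi=4 ⇒ 0 -1 1 12 4 3 2 15 11 9
12>1: swap(3,4), hi=3 ⇒ 0 -1 1 4 12 3 2 15 11 9
4>1: swap(3,3), hi=2 ⇒ 0 -1 1 4 12 3 2 15 11 9
done. lo=2 hi=2; data=0 -1 1 4 12 3 2 15 11 9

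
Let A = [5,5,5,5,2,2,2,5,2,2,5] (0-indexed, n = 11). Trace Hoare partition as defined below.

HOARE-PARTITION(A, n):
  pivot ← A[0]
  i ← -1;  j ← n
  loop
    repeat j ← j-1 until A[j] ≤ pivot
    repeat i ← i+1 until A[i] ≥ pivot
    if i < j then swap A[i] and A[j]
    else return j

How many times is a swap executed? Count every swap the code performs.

4

pivot = A[0] = 5; i = -1, j = 11
j→10 (A[10]=5≤5), i→0 (A[0]=5≥5); i<j, swap → [5,5,5,5,2,2,2,5,2,2,5]
j→9 (A[9]=2≤5), i→1 (A[1]=5≥5); i<j, swap → [5,2,5,5,2,2,2,5,2,5,5]
j→8 (A[8]=2≤5), i→2 (A[2]=5≥5); i<j, swap → [5,2,2,5,2,2,2,5,5,5,5]
j→7 (A[7]=5≤5), i→3 (A[3]=5≥5); i<j, swap → [5,2,2,5,2,2,2,5,5,5,5]
j→6, i→7; i≥j, return j=6. A = [5,2,2,5,2,2,2,5,5,5,5]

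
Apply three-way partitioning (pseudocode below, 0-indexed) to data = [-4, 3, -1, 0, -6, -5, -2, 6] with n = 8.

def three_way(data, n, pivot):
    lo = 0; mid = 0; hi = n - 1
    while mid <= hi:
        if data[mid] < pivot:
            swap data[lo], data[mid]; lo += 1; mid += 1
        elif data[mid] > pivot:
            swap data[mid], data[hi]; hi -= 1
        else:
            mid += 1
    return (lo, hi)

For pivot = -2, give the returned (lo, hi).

lo=0 mid=0 hi=7
-4<-2: swap(0,0), lo=1 mid=1 ⇒ [-4, 3, -1, 0, -6, -5, -2, 6]
3>-2: swap(1,7), hi=6 ⇒ [-4, 6, -1, 0, -6, -5, -2, 3]
6>-2: swap(1,6), hi=5 ⇒ [-4, -2, -1, 0, -6, -5, 6, 3]
-2=-2: mid=2
-1>-2: swap(2,5), hi=4 ⇒ [-4, -2, -5, 0, -6, -1, 6, 3]
-5<-2: swap(1,2), lo=2 mid=3 ⇒ [-4, -5, -2, 0, -6, -1, 6, 3]
0>-2: swap(3,4), hi=3 ⇒ [-4, -5, -2, -6, 0, -1, 6, 3]
-6<-2: swap(2,3), lo=3 mid=4 ⇒ [-4, -5, -6, -2, 0, -1, 6, 3]
done. lo=3 hi=3; data=[-4, -5, -6, -2, 0, -1, 6, 3]

(3, 3)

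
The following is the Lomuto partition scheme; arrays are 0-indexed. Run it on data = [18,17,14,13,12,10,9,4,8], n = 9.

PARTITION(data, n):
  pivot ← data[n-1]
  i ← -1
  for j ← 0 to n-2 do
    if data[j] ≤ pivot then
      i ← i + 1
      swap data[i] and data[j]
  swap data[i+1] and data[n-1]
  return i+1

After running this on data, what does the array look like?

[4,8,14,13,12,10,9,18,17]

pivot=8, i=-1
j=0: 18>8, skip
j=1: 17>8, skip
j=2: 14>8, skip
j=3: 13>8, skip
j=4: 12>8, skip
j=5: 10>8, skip
j=6: 9>8, skip
j=7: 4≤8, i=0, swap(0,7) ⇒ [4,17,14,13,12,10,9,18,8]
swap(1,8) ⇒ [4,8,14,13,12,10,9,18,17]; return 1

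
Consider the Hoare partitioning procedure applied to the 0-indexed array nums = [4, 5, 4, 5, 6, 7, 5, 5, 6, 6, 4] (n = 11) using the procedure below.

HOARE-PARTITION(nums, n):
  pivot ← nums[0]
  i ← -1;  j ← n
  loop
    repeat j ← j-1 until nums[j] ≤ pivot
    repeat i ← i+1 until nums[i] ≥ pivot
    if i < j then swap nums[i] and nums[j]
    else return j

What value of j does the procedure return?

pivot = nums[0] = 4; i = -1, j = 11
j→10 (nums[10]=4≤4), i→0 (nums[0]=4≥4); i<j, swap → [4, 5, 4, 5, 6, 7, 5, 5, 6, 6, 4]
j→2 (nums[2]=4≤4), i→1 (nums[1]=5≥4); i<j, swap → [4, 4, 5, 5, 6, 7, 5, 5, 6, 6, 4]
j→1, i→2; i≥j, return j=1. nums = [4, 4, 5, 5, 6, 7, 5, 5, 6, 6, 4]

1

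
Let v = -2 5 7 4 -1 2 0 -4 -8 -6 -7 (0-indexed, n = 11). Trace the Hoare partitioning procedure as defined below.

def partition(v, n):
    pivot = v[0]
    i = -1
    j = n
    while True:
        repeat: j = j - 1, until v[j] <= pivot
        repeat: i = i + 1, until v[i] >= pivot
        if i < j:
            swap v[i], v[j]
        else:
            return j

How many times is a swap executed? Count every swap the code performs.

pivot=-2
j stops at 10 (-7), i stops at 0 (-2); swap ⇒ -7 5 7 4 -1 2 0 -4 -8 -6 -2
j stops at 9 (-6), i stops at 1 (5); swap ⇒ -7 -6 7 4 -1 2 0 -4 -8 5 -2
j stops at 8 (-8), i stops at 2 (7); swap ⇒ -7 -6 -8 4 -1 2 0 -4 7 5 -2
j stops at 7 (-4), i stops at 3 (4); swap ⇒ -7 -6 -8 -4 -1 2 0 4 7 5 -2
j stops at 3, i stops at 4; i≥j ⇒ return 3. v=-7 -6 -8 -4 -1 2 0 4 7 5 -2

4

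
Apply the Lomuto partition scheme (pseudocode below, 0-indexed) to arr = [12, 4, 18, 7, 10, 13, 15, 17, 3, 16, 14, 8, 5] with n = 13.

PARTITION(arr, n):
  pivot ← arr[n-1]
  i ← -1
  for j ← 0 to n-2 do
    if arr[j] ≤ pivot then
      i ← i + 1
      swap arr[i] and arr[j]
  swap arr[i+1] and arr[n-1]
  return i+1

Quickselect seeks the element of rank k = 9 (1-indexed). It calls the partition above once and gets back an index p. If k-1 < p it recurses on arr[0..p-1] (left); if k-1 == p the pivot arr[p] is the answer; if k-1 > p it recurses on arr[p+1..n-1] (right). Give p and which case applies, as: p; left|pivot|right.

pivot=5, i=-1
j=0: 12>5, skip
j=1: 4≤5, i=0, swap(0,1) ⇒ [4, 12, 18, 7, 10, 13, 15, 17, 3, 16, 14, 8, 5]
j=2: 18>5, skip
j=3: 7>5, skip
j=4: 10>5, skip
j=5: 13>5, skip
j=6: 15>5, skip
j=7: 17>5, skip
j=8: 3≤5, i=1, swap(1,8) ⇒ [4, 3, 18, 7, 10, 13, 15, 17, 12, 16, 14, 8, 5]
j=9: 16>5, skip
j=10: 14>5, skip
j=11: 8>5, skip
swap(2,12) ⇒ [4, 3, 5, 7, 10, 13, 15, 17, 12, 16, 14, 8, 18]; return 2
p = 2; k-1 = 8 > 2 ⇒ right

2; right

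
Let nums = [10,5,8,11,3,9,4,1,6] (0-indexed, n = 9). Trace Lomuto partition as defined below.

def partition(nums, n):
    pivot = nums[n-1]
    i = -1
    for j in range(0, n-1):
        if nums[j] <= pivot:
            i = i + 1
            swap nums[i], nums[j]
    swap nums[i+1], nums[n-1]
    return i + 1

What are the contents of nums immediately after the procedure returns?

pivot = nums[8] = 6; i = -1
j=0: nums[0]=10 > 6 → no swap
j=1: nums[1]=5 ≤ 6 → i=0, swap nums[0],nums[1] → [5,10,8,11,3,9,4,1,6]
j=2: nums[2]=8 > 6 → no swap
j=3: nums[3]=11 > 6 → no swap
j=4: nums[4]=3 ≤ 6 → i=1, swap nums[1],nums[4] → [5,3,8,11,10,9,4,1,6]
j=5: nums[5]=9 > 6 → no swap
j=6: nums[6]=4 ≤ 6 → i=2, swap nums[2],nums[6] → [5,3,4,11,10,9,8,1,6]
j=7: nums[7]=1 ≤ 6 → i=3, swap nums[3],nums[7] → [5,3,4,1,10,9,8,11,6]
final swap nums[4],nums[8] → [5,3,4,1,6,9,8,11,10]; return 4

[5,3,4,1,6,9,8,11,10]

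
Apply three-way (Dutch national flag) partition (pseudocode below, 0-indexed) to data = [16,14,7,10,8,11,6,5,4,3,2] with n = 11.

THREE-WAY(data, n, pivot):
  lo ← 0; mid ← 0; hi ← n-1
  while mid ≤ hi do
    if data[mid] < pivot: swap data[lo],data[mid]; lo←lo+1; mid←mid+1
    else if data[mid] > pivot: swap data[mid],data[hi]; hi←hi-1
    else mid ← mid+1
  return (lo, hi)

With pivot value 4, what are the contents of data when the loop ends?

[2,3,4,8,11,6,5,10,7,14,16]

pivot = 4; lo=0, mid=0, hi=10
data[mid]=16>4: swap data[0],data[10]; hi=9 → [2,14,7,10,8,11,6,5,4,3,16]
data[mid]=2<4: swap data[0],data[0]; lo=1,mid=1 → [2,14,7,10,8,11,6,5,4,3,16]
data[mid]=14>4: swap data[1],data[9]; hi=8 → [2,3,7,10,8,11,6,5,4,14,16]
data[mid]=3<4: swap data[1],data[1]; lo=2,mid=2 → [2,3,7,10,8,11,6,5,4,14,16]
data[mid]=7>4: swap data[2],data[8]; hi=7 → [2,3,4,10,8,11,6,5,7,14,16]
data[mid]=4=4: mid=3
data[mid]=10>4: swap data[3],data[7]; hi=6 → [2,3,4,5,8,11,6,10,7,14,16]
data[mid]=5>4: swap data[3],data[6]; hi=5 → [2,3,4,6,8,11,5,10,7,14,16]
data[mid]=6>4: swap data[3],data[5]; hi=4 → [2,3,4,11,8,6,5,10,7,14,16]
data[mid]=11>4: swap data[3],data[4]; hi=3 → [2,3,4,8,11,6,5,10,7,14,16]
data[mid]=8>4: swap data[3],data[3]; hi=2 → [2,3,4,8,11,6,5,10,7,14,16]
end: lo=2, hi=2; data = [2,3,4,8,11,6,5,10,7,14,16]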